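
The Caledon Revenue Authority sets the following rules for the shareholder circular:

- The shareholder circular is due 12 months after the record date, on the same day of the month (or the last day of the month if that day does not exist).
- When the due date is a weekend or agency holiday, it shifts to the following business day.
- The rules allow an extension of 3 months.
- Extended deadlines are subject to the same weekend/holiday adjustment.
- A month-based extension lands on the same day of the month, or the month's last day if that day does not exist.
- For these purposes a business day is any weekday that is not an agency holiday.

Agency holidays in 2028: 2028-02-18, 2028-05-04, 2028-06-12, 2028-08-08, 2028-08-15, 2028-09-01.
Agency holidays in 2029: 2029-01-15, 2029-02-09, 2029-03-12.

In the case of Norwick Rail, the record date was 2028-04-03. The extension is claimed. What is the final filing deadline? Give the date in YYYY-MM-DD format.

12 months from 2028-04-03 is 2029-04-03.
2029-04-03 (Tuesday) is already a business day.
The 3 months extension carries 2029-04-03 to 2029-07-03.
2029-07-03 falls on a Tuesday, which is a business day, so no adjustment is needed.
Final deadline: 2029-07-03.

2029-07-03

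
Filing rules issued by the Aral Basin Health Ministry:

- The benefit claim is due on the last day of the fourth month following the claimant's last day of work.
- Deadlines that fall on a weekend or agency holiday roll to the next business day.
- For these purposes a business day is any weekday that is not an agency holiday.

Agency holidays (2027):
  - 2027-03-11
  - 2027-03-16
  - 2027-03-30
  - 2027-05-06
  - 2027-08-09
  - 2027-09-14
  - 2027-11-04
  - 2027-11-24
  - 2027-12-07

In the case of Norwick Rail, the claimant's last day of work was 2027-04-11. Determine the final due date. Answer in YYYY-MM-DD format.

The fourth month after 2027-04-11 is August 2027, whose last day is 2027-08-31.
2027-08-31 falls on a Tuesday, which is a business day, so no adjustment is needed.
Final deadline: 2027-08-31.

2027-08-31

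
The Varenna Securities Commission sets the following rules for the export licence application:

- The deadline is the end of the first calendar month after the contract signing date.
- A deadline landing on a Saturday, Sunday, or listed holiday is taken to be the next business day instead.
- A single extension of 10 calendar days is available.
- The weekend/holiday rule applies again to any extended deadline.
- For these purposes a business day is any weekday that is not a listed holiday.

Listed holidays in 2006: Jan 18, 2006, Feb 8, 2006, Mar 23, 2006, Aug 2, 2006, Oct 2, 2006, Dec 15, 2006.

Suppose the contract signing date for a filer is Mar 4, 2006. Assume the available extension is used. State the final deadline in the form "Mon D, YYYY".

1 month after Mar 4, 2006 is April 2006; that month ends on Apr 30, 2006.
Apr 30, 2006 falls on a Sunday. Rolling to the next business day gives May 1, 2006, a Monday.
Add the 10 calendar-day extension to May 1, 2006: May 11, 2006.
May 11, 2006 (Thursday) is already a business day.
Deadline: May 11, 2006.

May 11, 2006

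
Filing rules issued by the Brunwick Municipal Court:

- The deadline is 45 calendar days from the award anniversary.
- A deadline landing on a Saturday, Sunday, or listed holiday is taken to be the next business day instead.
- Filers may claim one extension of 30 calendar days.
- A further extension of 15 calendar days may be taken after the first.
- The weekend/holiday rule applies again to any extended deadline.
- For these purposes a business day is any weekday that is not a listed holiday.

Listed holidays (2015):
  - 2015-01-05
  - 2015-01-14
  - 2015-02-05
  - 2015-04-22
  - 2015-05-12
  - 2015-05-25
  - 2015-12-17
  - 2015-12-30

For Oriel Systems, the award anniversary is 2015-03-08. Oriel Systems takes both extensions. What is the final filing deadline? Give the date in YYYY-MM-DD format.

Trigger date 2015-03-08 + 45 calendar days = 2015-04-22.
Because 2015-04-22 is a listed holiday, the deadline becomes 2015-04-23 (Thursday).
Applying the 30-calendar-day extension: 2015-04-23 + 30 days = 2015-05-23.
2015-05-23 is a Saturday; the next business day is 2015-05-26 (Tuesday).
The 15-calendar-day extension moves the deadline from 2015-05-26 to 2015-06-10.
Since 2015-06-10 is a Wednesday and not a holiday, the date is unchanged.
So the filing is due 2015-06-10.

2015-06-10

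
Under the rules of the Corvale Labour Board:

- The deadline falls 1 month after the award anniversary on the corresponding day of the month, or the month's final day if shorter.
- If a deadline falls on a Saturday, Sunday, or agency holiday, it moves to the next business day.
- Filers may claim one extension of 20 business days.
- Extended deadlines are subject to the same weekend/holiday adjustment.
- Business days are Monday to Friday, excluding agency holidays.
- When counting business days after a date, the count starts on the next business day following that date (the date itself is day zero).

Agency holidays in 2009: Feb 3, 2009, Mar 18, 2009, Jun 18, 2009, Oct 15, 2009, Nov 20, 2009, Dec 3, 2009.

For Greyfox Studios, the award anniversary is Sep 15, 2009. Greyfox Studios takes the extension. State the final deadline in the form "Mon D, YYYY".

Nov 13, 2009

1 month from Sep 15, 2009 is Oct 15, 2009.
Oct 15, 2009 is a listed holiday; the next business day is Oct 16, 2009 (Friday).
Applying the 20-business-day extension: 20 business days after Oct 16, 2009 is Nov 13, 2009.
Since Nov 13, 2009 is a Friday and not a holiday, the date is unchanged.
Final deadline: Nov 13, 2009.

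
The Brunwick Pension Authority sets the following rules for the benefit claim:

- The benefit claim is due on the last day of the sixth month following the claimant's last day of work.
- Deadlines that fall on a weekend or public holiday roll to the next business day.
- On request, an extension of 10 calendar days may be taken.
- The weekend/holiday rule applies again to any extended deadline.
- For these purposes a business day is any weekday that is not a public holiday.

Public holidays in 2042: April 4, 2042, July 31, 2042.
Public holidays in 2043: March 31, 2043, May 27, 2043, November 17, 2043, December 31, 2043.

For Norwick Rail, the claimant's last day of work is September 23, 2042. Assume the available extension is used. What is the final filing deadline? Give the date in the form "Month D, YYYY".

April 13, 2043

6 months after September 23, 2042 falls in March 2043; the last day of that month is March 31, 2043.
Because March 31, 2043 is a listed holiday, the deadline becomes April 1, 2043 (Wednesday).
Add the 10 calendar-day extension to April 1, 2043: April 11, 2043.
April 11, 2043 is a Saturday; the next business day is April 13, 2043 (Monday).
Deadline: April 13, 2043.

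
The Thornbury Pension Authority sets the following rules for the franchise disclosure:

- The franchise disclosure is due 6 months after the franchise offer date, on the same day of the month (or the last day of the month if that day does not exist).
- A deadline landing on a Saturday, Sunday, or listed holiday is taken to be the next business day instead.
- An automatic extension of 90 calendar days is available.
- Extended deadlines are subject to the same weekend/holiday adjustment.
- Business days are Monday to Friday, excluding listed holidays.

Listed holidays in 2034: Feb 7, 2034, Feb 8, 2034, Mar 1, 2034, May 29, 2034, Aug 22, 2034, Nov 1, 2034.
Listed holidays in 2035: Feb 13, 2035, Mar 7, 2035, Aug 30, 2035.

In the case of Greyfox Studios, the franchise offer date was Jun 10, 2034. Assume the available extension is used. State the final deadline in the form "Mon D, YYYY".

Mar 12, 2035

6 months from Jun 10, 2034 is Dec 10, 2034.
Dec 10, 2034 is a Sunday; the next business day is Dec 11, 2034 (Monday).
With the 90-day extension, Dec 11, 2034 becomes Mar 11, 2035.
Mar 11, 2035 is a Sunday; the next business day is Mar 12, 2035 (Monday).
The final due date is Mar 12, 2035.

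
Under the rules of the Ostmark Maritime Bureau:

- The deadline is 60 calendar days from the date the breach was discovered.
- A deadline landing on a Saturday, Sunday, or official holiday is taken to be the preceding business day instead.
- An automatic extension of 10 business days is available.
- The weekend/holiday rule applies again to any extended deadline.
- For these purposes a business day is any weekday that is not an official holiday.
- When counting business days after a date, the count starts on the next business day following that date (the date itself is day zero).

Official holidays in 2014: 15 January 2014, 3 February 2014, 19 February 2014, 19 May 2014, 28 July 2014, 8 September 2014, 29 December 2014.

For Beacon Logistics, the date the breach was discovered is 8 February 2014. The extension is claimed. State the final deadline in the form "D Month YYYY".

60 calendar days after 8 February 2014 is 9 April 2014.
9 April 2014 falls on a Wednesday, which is a business day, so no adjustment is needed.
The 10-business-day extension runs from 9 April 2014 to 23 April 2014.
23 April 2014 falls on a Wednesday, which is a business day, so no adjustment is needed.
So the filing is due 23 April 2014.

23 April 2014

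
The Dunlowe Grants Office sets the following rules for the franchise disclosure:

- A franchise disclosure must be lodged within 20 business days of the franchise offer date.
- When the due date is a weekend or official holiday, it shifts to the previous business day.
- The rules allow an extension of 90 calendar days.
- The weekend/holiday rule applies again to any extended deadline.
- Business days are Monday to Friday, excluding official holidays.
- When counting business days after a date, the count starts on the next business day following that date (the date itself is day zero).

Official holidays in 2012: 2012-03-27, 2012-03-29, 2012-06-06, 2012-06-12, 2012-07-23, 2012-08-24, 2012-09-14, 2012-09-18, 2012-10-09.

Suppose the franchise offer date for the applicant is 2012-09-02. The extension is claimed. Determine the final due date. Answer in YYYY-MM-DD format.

2012-12-31

Counting 20 business days after 2012-09-02 (skipping weekends and listed holidays) reaches 2012-10-02.
2012-10-02 is a Tuesday and not a listed holiday, so it stands.
Add the 90 calendar-day extension to 2012-10-02: 2012-12-31.
2012-12-31 is a Monday and not a listed holiday, so it stands.
The final due date is 2012-12-31.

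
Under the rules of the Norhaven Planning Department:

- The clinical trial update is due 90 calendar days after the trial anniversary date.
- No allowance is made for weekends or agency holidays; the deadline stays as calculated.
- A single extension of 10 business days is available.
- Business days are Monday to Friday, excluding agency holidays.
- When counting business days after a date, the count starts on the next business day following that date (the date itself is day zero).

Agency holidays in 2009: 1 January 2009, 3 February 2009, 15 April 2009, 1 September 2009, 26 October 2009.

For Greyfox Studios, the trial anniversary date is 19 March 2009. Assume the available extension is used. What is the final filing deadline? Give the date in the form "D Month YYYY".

1 July 2009

From 19 March 2009, 90 calendar days later is 17 June 2009.
17 June 2009 is a Wednesday; no weekend or holiday adjustment applies.
The 10-business-day extension runs from 17 June 2009 to 1 July 2009.
1 July 2009 is a Wednesday; no weekend or holiday adjustment applies.
So the filing is due 1 July 2009.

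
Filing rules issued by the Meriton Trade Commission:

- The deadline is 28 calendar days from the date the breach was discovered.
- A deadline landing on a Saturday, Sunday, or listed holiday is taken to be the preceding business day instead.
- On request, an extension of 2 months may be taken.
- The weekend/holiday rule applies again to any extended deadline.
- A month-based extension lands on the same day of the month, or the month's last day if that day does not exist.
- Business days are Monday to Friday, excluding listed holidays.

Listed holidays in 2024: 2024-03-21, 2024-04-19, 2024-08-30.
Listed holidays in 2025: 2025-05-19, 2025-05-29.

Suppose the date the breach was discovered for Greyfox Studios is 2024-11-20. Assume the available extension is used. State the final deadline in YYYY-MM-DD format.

2025-02-18

Adding 28 calendar days to 2024-11-20 gives 2024-12-18.
2024-12-18 (Wednesday) is already a business day.
The 2 months extension carries 2024-12-18 to 2025-02-18.
2025-02-18 is a Tuesday and not a listed holiday, so it stands.
Final deadline: 2025-02-18.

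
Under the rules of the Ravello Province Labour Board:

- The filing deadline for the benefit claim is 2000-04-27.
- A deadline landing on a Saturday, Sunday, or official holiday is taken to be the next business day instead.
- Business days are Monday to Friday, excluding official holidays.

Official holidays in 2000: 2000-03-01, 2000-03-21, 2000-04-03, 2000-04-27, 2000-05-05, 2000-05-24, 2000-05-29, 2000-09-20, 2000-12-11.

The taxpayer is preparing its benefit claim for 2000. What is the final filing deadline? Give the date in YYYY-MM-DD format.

The statutory due date is 2000-04-27.
2000-04-27 falls on a listed holiday. Rolling to the next business day gives 2000-04-28, a Friday.
Deadline: 2000-04-28.

2000-04-28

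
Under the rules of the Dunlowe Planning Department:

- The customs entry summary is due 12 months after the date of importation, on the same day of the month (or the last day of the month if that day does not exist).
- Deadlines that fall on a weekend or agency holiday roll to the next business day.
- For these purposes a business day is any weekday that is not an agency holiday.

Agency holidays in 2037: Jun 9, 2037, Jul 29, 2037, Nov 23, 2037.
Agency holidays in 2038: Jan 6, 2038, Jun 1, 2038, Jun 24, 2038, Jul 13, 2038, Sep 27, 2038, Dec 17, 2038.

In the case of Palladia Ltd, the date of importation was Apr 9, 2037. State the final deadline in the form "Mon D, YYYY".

Apr 9, 2038

12 months after Apr 9, 2037, on the same day of the month, is Apr 9, 2038.
Apr 9, 2038 (Friday) is already a business day.
Deadline: Apr 9, 2038.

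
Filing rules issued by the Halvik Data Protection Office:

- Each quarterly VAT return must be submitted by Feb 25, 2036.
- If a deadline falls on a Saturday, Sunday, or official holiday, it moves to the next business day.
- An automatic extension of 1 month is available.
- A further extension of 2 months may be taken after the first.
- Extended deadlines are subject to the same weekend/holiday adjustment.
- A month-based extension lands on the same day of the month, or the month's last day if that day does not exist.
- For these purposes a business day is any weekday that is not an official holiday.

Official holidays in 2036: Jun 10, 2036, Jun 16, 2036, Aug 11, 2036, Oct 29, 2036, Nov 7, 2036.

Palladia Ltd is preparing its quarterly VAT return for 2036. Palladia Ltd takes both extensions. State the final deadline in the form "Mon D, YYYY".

May 26, 2036

Start from the fixed due date, Feb 25, 2036.
Since Feb 25, 2036 is a Monday and not a holiday, the date is unchanged.
Applying the 1 month extension: 1 month after Feb 25, 2036 is Mar 25, 2036.
Mar 25, 2036 falls on a Tuesday, which is a business day, so no adjustment is needed.
Applying the 2 months extension: 2 months after Mar 25, 2036 is May 25, 2036.
Because May 25, 2036 is a Sunday, the deadline becomes May 26, 2036 (Monday).
Deadline: May 26, 2036.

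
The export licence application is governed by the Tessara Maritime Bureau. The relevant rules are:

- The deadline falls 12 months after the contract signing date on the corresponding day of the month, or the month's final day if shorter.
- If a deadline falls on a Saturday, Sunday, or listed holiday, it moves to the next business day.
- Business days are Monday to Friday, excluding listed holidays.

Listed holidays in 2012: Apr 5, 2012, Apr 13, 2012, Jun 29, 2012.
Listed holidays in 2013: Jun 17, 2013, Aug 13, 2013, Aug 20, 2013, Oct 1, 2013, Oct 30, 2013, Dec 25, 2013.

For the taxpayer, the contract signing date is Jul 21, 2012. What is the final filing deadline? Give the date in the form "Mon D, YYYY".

Jul 22, 2013

12 months after Jul 21, 2012, on the same day of the month, is Jul 21, 2013.
Jul 21, 2013 is a Sunday; the next business day is Jul 22, 2013 (Monday).
The final due date is Jul 22, 2013.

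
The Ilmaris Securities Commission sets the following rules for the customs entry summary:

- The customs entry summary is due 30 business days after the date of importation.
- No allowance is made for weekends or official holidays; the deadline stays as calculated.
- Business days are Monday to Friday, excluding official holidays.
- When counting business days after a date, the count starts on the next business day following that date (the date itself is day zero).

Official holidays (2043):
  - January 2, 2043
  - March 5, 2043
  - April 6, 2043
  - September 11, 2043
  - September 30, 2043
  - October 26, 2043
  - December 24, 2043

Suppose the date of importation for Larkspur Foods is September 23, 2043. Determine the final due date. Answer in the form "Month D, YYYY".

November 6, 2043

Starting the day after September 23, 2043 and counting 30 business days lands on November 6, 2043.
November 6, 2043 is a Friday; no weekend or holiday adjustment applies.
So the filing is due November 6, 2043.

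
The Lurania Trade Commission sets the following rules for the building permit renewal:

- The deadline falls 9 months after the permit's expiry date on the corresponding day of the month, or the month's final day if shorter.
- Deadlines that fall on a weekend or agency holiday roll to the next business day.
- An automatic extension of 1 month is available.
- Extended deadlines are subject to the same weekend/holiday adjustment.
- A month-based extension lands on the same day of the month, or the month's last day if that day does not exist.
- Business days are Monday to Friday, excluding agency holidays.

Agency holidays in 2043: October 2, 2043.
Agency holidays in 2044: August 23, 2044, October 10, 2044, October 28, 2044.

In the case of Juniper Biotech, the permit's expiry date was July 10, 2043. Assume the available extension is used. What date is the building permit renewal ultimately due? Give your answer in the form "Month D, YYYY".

May 11, 2044

9 months from July 10, 2043 is April 10, 2044.
April 10, 2044 is a Sunday, so it moves to the next business day, April 11, 2044 (Monday).
Applying the 1 month extension: 1 month after April 11, 2044 is May 11, 2044.
May 11, 2044 is a Wednesday and not a listed holiday, so it stands.
Deadline: May 11, 2044.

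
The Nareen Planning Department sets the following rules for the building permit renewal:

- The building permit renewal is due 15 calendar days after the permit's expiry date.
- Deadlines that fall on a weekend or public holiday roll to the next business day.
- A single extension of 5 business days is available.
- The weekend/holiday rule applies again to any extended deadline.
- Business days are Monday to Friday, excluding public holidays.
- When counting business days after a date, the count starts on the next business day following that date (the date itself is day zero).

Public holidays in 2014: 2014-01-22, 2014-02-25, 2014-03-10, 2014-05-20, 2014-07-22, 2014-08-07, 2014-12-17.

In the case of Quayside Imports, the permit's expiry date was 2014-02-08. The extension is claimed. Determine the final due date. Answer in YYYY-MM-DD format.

Trigger date 2014-02-08 + 15 calendar days = 2014-02-23.
Because 2014-02-23 is a Sunday, the deadline becomes 2014-02-24 (Monday).
Counting 5 further business days from 2014-02-24 reaches 2014-03-04.
2014-03-04 falls on a Tuesday, which is a business day, so no adjustment is needed.
So the filing is due 2014-03-04.

2014-03-04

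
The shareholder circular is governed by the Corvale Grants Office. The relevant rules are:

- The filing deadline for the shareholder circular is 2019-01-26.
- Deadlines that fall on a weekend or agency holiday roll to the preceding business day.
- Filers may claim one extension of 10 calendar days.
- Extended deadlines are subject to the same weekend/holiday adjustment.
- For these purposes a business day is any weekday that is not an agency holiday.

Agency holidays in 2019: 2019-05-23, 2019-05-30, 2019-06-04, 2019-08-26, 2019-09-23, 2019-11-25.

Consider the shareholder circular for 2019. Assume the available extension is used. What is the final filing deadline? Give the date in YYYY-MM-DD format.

2019-02-04

The stated deadline is 2019-01-26.
2019-01-26 is a Saturday; the preceding business day is 2019-01-25 (Friday).
Add the 10 calendar-day extension to 2019-01-25: 2019-02-04.
2019-02-04 is a Monday and not a listed holiday, so it stands.
The final due date is 2019-02-04.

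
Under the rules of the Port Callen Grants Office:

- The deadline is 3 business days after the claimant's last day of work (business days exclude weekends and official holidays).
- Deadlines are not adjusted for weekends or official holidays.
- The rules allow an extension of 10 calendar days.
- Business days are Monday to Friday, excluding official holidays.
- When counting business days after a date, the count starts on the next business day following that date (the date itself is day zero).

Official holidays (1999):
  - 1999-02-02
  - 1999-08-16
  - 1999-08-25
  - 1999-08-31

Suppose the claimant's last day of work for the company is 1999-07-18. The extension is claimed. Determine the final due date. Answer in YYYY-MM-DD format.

1999-07-31

Starting the day after 1999-07-18 and counting 3 business days lands on 1999-07-21.
1999-07-21 falls on a Wednesday. The rules make no weekend/holiday allowance, so it remains 1999-07-21.
The 10-calendar-day extension moves the deadline from 1999-07-21 to 1999-07-31.
No adjustment is made for weekends or holidays, so 1999-07-31 stands.
So the filing is due 1999-07-31.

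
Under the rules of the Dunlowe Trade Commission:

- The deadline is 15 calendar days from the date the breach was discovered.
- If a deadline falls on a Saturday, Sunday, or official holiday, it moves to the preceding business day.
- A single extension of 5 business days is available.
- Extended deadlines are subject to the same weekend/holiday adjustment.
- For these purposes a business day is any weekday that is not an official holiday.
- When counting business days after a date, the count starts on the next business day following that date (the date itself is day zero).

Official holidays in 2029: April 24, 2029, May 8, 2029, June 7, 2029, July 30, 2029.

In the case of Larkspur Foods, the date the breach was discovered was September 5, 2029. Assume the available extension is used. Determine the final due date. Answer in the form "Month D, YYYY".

September 27, 2029

15 calendar days after September 5, 2029 is September 20, 2029.
September 20, 2029 (Thursday) is already a business day.
The 5-business-day extension runs from September 20, 2029 to September 27, 2029.
September 27, 2029 falls on a Thursday, which is a business day, so no adjustment is needed.
The final due date is September 27, 2029.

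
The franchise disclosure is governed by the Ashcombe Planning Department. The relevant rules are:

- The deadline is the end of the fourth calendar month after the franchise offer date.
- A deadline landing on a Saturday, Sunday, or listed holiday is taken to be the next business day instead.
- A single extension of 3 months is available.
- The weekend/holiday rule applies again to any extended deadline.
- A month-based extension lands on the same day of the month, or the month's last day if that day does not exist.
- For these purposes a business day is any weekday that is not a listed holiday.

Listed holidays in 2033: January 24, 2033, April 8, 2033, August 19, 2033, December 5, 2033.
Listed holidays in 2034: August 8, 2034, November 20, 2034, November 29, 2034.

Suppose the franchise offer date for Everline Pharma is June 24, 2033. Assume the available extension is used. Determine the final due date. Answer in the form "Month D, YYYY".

January 31, 2034

4 months after June 24, 2033 is October 2033; that month ends on October 31, 2033.
October 31, 2033 falls on a Monday, which is a business day, so no adjustment is needed.
The 3 months extension carries October 31, 2033 to January 31, 2034.
January 31, 2034 is a Tuesday and not a listed holiday, so it stands.
The final due date is January 31, 2034.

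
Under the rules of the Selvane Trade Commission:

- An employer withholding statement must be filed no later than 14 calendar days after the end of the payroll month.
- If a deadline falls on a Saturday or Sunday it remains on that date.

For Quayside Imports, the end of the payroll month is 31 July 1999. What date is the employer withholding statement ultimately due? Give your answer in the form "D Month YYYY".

14 August 1999

From 31 July 1999, 14 calendar days later is 14 August 1999.
14 August 1999 is a Saturday; no weekend or holiday adjustment applies.
So the filing is due 14 August 1999.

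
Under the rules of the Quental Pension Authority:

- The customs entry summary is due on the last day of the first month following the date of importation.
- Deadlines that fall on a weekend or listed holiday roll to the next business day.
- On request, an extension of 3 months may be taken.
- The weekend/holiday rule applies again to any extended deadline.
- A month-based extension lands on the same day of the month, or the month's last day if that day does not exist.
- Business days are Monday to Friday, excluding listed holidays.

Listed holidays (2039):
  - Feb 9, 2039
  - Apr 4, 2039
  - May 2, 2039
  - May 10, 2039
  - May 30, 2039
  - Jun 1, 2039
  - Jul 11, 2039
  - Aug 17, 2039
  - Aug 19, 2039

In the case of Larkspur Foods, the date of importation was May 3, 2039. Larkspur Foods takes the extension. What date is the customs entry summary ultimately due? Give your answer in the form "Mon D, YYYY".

1 month after May 3, 2039 is June 2039; that month ends on Jun 30, 2039.
Jun 30, 2039 is a Thursday and not a listed holiday, so it stands.
The 3 months extension carries Jun 30, 2039 to Sep 30, 2039.
Sep 30, 2039 is a Friday and not a listed holiday, so it stands.
The final due date is Sep 30, 2039.

Sep 30, 2039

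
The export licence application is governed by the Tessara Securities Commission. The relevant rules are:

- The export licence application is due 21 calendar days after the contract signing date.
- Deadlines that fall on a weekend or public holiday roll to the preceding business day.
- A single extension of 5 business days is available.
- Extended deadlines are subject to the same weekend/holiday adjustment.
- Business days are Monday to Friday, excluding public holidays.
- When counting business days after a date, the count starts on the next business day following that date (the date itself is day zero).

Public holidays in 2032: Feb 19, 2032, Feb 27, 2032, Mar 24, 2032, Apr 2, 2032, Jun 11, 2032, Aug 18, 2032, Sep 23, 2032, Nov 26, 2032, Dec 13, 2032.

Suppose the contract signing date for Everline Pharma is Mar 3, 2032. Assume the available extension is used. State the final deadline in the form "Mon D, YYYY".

Mar 31, 2032

21 calendar days after Mar 3, 2032 is Mar 24, 2032.
Mar 24, 2032 is a listed holiday, so it moves to the preceding business day, Mar 23, 2032 (Tuesday).
Counting 5 further business days from Mar 23, 2032 reaches Mar 31, 2032.
Mar 31, 2032 (Wednesday) is already a business day.
Final deadline: Mar 31, 2032.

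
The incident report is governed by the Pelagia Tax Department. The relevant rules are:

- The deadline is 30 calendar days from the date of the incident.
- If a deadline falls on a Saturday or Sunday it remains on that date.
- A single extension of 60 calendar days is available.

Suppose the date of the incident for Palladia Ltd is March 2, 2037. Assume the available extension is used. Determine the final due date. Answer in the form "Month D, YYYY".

Adding 30 calendar days to March 2, 2037 gives April 1, 2037.
April 1, 2037 is a Wednesday; no weekend or holiday adjustment applies.
Add the 60 calendar-day extension to April 1, 2037: May 31, 2037.
May 31, 2037 is a Sunday; no weekend or holiday adjustment applies.
So the filing is due May 31, 2037.

May 31, 2037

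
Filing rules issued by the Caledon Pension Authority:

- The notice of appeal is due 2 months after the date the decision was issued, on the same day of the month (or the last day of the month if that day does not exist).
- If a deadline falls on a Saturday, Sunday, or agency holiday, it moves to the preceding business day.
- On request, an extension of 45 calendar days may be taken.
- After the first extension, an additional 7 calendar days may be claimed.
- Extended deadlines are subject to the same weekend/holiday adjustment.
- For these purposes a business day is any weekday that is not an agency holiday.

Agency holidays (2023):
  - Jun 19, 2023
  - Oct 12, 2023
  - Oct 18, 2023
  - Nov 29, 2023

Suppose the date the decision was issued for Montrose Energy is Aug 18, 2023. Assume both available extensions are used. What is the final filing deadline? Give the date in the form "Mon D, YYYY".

Dec 8, 2023

Moving 2 months forward from Aug 18, 2023 on the corresponding day gives Oct 18, 2023.
Because Oct 18, 2023 is a listed holiday, the deadline becomes Oct 17, 2023 (Tuesday).
Add the 45 calendar-day extension to Oct 17, 2023: Dec 1, 2023.
Dec 1, 2023 falls on a Friday, which is a business day, so no adjustment is needed.
The 7-calendar-day extension moves the deadline from Dec 1, 2023 to Dec 8, 2023.
Dec 8, 2023 (Friday) is already a business day.
Deadline: Dec 8, 2023.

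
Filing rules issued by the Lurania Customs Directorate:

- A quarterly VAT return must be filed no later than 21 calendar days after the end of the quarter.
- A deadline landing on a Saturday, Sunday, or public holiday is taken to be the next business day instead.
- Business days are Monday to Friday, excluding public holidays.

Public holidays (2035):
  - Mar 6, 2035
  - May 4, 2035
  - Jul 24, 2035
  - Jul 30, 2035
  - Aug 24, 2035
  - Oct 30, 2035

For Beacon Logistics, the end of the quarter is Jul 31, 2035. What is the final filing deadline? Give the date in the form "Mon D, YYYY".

Aug 21, 2035

From Jul 31, 2035, 21 calendar days later is Aug 21, 2035.
Aug 21, 2035 falls on a Tuesday, which is a business day, so no adjustment is needed.
Deadline: Aug 21, 2035.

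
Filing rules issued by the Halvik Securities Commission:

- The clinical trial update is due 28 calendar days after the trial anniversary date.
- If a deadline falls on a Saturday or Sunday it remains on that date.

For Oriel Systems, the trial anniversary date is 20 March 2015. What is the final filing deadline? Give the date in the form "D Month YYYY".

Trigger date 20 March 2015 + 28 calendar days = 17 April 2015.
17 April 2015 is a Friday; no weekend or holiday adjustment applies.
So the filing is due 17 April 2015.

17 April 2015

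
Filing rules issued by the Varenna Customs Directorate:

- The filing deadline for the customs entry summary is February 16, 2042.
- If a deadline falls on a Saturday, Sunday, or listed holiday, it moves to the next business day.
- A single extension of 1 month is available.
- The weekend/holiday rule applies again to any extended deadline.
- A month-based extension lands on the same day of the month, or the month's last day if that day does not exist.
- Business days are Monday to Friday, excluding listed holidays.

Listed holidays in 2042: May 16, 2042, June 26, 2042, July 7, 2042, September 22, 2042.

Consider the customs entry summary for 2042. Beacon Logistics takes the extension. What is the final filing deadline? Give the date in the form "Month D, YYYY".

The statutory due date is February 16, 2042.
February 16, 2042 is a Sunday, so it moves to the next business day, February 17, 2042 (Monday).
The 1 month extension carries February 17, 2042 to March 17, 2042.
March 17, 2042 (Monday) is already a business day.
Deadline: March 17, 2042.

March 17, 2042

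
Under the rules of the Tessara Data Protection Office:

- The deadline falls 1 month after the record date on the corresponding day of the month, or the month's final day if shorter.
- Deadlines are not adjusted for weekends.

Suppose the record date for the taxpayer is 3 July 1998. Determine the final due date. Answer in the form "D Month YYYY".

1 month from 3 July 1998 is 3 August 1998.
3 August 1998 falls on a Monday. The rules make no weekend/holiday allowance, so it remains 3 August 1998.
So the filing is due 3 August 1998.

3 August 1998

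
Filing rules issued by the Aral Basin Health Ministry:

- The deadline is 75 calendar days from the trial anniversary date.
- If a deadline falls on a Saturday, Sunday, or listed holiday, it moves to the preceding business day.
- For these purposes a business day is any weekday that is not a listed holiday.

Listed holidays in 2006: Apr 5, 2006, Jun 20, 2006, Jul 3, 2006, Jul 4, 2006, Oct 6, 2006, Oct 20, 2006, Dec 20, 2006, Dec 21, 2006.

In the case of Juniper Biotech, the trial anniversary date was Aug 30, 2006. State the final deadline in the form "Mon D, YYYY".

Nov 13, 2006

75 calendar days after Aug 30, 2006 is Nov 13, 2006.
Nov 13, 2006 (Monday) is already a business day.
The final due date is Nov 13, 2006.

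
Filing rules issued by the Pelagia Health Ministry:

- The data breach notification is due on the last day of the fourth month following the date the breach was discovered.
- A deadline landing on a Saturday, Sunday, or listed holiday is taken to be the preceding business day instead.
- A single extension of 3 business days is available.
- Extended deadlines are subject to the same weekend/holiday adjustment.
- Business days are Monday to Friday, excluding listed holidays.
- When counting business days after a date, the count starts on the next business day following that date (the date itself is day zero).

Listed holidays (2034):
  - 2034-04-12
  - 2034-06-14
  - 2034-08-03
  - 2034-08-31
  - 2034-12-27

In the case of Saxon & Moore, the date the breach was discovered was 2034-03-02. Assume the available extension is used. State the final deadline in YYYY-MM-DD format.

4 months after 2034-03-02 is July 2034; that month ends on 2034-07-31.
2034-07-31 (Monday) is already a business day.
Counting 3 further business days from 2034-07-31 reaches 2034-08-04.
2034-08-04 is a Friday and not a listed holiday, so it stands.
Deadline: 2034-08-04.

2034-08-04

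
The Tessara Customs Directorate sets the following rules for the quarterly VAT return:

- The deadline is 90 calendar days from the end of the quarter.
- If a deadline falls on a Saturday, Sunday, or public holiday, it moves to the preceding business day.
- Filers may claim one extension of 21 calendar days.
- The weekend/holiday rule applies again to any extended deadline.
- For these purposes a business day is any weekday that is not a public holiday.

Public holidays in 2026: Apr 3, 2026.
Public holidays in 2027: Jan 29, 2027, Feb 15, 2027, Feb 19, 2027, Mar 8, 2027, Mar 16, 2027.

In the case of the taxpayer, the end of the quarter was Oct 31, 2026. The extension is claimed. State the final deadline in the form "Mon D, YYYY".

Adding 90 calendar days to Oct 31, 2026 gives Jan 29, 2027.
Jan 29, 2027 is a listed holiday, so it moves to the preceding business day, Jan 28, 2027 (Thursday).
The 21-calendar-day extension moves the deadline from Jan 28, 2027 to Feb 18, 2027.
Feb 18, 2027 is a Thursday and not a listed holiday, so it stands.
Final deadline: Feb 18, 2027.

Feb 18, 2027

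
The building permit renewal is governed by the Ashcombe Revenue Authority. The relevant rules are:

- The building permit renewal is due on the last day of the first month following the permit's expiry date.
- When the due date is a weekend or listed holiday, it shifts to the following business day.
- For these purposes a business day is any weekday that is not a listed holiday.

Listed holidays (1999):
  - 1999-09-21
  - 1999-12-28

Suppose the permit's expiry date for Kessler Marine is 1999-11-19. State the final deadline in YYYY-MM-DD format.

1999-12-31

1 month after 1999-11-19 falls in December 1999; the last day of that month is 1999-12-31.
1999-12-31 is a Friday and not a listed holiday, so it stands.
Deadline: 1999-12-31.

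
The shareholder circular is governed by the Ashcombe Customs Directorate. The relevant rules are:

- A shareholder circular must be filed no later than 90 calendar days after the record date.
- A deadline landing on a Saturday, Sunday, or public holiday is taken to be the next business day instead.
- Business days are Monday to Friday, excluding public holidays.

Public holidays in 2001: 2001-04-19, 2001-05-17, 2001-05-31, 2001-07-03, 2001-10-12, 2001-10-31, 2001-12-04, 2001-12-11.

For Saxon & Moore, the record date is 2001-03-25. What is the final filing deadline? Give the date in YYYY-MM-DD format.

2001-06-25

From 2001-03-25, 90 calendar days later is 2001-06-23.
2001-06-23 is a Saturday, so it moves to the next business day, 2001-06-25 (Monday).
The final due date is 2001-06-25.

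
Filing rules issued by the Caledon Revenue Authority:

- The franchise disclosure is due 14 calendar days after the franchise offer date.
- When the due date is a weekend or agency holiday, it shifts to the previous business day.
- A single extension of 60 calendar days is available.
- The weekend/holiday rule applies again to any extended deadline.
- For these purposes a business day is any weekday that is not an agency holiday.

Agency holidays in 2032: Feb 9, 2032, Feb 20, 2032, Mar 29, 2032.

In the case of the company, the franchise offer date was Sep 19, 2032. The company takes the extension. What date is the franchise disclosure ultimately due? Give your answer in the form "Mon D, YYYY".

14 calendar days after Sep 19, 2032 is Oct 3, 2032.
Oct 3, 2032 falls on a Sunday. Rolling to the preceding business day gives Oct 1, 2032, a Friday.
Applying the 60-calendar-day extension: Oct 1, 2032 + 60 days = Nov 30, 2032.
Since Nov 30, 2032 is a Tuesday and not a holiday, the date is unchanged.
So the filing is due Nov 30, 2032.

Nov 30, 2032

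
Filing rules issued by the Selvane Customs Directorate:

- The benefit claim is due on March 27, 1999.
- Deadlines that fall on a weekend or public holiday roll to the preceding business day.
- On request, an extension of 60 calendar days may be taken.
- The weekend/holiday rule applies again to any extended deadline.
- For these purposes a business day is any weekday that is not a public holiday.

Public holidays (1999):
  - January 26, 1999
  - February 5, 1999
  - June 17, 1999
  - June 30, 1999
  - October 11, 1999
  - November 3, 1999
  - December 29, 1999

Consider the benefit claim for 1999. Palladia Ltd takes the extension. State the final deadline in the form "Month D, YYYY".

May 25, 1999

Start from the fixed due date, March 27, 1999.
March 27, 1999 is a Saturday; the preceding business day is March 26, 1999 (Friday).
Applying the 60-calendar-day extension: March 26, 1999 + 60 days = May 25, 1999.
May 25, 1999 is a Tuesday and not a listed holiday, so it stands.
Final deadline: May 25, 1999.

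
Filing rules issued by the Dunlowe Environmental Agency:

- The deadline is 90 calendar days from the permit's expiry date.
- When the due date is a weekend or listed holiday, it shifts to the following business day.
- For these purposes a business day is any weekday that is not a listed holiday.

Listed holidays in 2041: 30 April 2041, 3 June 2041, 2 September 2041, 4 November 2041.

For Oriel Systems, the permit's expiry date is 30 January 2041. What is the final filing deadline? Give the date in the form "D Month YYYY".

Adding 90 calendar days to 30 January 2041 gives 30 April 2041.
Because 30 April 2041 is a listed holiday, the deadline becomes 1 May 2041 (Wednesday).
Deadline: 1 May 2041.

1 May 2041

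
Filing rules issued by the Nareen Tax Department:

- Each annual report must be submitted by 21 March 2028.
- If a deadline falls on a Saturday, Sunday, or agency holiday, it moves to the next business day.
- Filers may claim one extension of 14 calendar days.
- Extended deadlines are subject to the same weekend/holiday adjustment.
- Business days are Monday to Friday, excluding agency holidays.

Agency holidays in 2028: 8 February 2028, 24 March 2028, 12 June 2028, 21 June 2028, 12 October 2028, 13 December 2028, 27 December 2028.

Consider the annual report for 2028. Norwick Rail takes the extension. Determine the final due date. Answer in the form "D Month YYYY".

The statutory due date is 21 March 2028.
21 March 2028 is a Tuesday and not a listed holiday, so it stands.
The 14-calendar-day extension moves the deadline from 21 March 2028 to 4 April 2028.
Since 4 April 2028 is a Tuesday and not a holiday, the date is unchanged.
So the filing is due 4 April 2028.

4 April 2028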